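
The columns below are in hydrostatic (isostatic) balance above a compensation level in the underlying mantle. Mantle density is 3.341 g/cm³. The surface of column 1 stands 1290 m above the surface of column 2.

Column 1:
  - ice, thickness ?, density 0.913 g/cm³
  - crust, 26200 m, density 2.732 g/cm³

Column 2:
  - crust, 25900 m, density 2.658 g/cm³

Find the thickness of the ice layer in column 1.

2490 m

Take the compensation level at the base of the deeper column (depth z_c below the surface of column 1) and equate Σ ρ_i t_i down to z_c; mantle fills any gap and the z_c terms cancel.
Column 1: x×0.913 + 26200×2.732 + (z_c − 26200 − x)×3.341
Column 2: 1290×0 + 25900×2.658 + (z_c − 1290 − 25900)×3.341
The z_c×3.341 term appears on both sides and cancels. Collect the known terms of each column as K = Σ(ρt)_known − 3.341 × (depth of known layers): K_1 = 71578.4 − 3.341×26200 = −15955.8; K_2 = 68842.2 − 3.341×(1290 + 25900) = −21999.59.
Balance: K_1 − x×(3.341 − 0.913) = K_2, so x = (K_1 − K_2)/(3.341 − 0.913) = 6043.79/2.428 = 2490 m.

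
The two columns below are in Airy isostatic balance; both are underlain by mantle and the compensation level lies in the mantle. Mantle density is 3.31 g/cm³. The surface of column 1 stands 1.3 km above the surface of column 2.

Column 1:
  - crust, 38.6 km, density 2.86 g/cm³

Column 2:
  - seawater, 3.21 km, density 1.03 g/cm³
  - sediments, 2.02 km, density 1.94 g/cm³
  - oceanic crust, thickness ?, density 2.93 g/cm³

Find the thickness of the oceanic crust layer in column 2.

7.84 km

Take the compensation level at the base of the deeper column (depth z_c below the surface of column 1) and equate Σ ρ_i t_i down to z_c; mantle fills any gap and the z_c terms cancel.
Column 1: 38.6×2.86 + (z_c − 38.6)×3.31
Column 2: 1.3×0 + 3.21×1.03 + 2.02×1.94 + x×2.93 + (z_c − 1.3 − 5.23 − x)×3.31
The z_c×3.31 term appears on both sides and cancels. Collect the known terms of each column as K = Σ(ρt)_known − 3.31 × (depth of known layers): K_1 = 110.396 − 3.31×38.6 = −17.37; K_2 = 7.2251 − 3.31×(1.3 + 5.23) = −14.3892.
Balance: K_1 = K_2 − x×(3.31 − 2.93), so x = (K_2 − K_1)/(3.31 − 2.93) = 2.9808/0.38 = 7.84 km.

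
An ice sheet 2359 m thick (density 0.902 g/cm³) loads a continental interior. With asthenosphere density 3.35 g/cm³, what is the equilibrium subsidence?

635 m

By Archimedes' principle applied to the lithosphere: the ice load ρ_ice t is balanced by mantle displaced below, ρ_m s.
s = t ρ_ice / ρ_m = 2359 m × 0.902/3.35 = 635 m.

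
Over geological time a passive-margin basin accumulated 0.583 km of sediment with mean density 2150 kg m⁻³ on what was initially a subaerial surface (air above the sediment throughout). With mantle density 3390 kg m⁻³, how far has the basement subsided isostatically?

Subaerial load: s = t ρ_sed / ρ_m = 0.583 km × 2150/3390 = 0.37 km.

0.37 km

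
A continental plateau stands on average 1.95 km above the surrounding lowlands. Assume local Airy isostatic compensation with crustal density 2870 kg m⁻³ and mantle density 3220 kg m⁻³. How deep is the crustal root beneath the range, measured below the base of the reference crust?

Balancing pressure at the compensation depth: the weight of the topography is balanced by the buoyancy of the root, ρ_c h = (ρ_m − ρ_c) r.
r = h · ρ_c / (ρ_m − ρ_c) = 1.95 km × 2870 / (3220 − 2870) = 16 km.

16 km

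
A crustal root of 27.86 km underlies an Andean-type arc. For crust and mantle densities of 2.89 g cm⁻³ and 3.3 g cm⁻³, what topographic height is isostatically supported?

3.95 km

For local isostatic compensation: ρ_c h = (ρ_m − ρ_c) r.
h = r (ρ_m − ρ_c) / ρ_c = 27.86 km × (3.3 − 2.89) / 2.89 = 3.95 km.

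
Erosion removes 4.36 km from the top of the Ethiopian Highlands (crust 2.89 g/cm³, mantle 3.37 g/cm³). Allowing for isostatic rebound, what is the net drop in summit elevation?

0.621 km

Rebound u = e ρ_c/ρ_m = 4.36 km × 2.89/3.37 = 3.739 km.
Net surface drop = e − u = 4.36 km − 3.739 km = e (ρ_m − ρ_c)/ρ_m = 0.621 km.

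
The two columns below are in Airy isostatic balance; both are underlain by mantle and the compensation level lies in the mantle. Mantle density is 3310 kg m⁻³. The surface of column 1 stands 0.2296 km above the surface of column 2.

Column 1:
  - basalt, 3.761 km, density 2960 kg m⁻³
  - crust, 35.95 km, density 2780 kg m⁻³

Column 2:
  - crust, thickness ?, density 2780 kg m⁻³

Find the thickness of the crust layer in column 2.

Take the compensation level at the base of the deeper column (depth z_c below the surface of column 1) and equate Σ ρ_i t_i down to z_c; mantle fills any gap and the z_c terms cancel.
Column 1: 3.761×2960 + 35.95×2780 + (z_c − 39.711)×3310
Column 2: 0.2296×0 + x×2780 + (z_c − 0.2296 − 0 − x)×3310
The z_c×3310 term appears on both sides and cancels. Collect the known terms of each column as K = Σ(ρt)_known − 3310 × (depth of known layers): K_1 = 111073.56 − 3310×39.711 = −20369.85; K_2 = 0 − 3310×(0.2296 + 0) = −759.976.
Balance: K_1 = K_2 − x×(3310 − 2780), so x = (K_2 − K_1)/(3310 − 2780) = 19609.9/530 = 37 km.

37 km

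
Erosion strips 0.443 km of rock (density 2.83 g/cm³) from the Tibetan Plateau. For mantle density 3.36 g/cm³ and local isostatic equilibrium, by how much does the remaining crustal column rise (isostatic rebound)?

0.373 km

Unloading: uplift u = e ρ_c/ρ_m = 0.443 km × 2.83/3.36 = 0.373 km.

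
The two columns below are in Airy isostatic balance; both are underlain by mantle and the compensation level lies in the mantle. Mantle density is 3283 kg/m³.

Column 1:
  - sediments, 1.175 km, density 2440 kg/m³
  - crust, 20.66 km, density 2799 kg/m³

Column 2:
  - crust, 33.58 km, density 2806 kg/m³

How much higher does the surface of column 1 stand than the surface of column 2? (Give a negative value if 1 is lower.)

For any compensation level in the mantle, the mantle terms cancel and isostasy reduces to e = (Σt_1 − Σt_2) − (Σ(ρt)_1 − Σ(ρt)_2) / ρ_m.
Σt_1 = 21.835 km; Σt_2 = 33.58 km; Σ(ρt)_1 = 60694.34; Σ(ρt)_2 = 94225.48 (in km·kg/m³).
e = (21.835 − 33.58) − (60694.34 − 94225.48) / 3283 = −1.53 km.

−1.53 km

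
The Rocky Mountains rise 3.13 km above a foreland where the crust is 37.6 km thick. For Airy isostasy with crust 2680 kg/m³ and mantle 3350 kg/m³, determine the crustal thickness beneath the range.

53.2 km

Root depth r = h ρ_c / (ρ_m − ρ_c) = 3.13 km × 2680 / 670 = 12.52 km.
Total thickness = T + h + r = 37.6 km + 3.13 km + 12.52 km = 53.2 km.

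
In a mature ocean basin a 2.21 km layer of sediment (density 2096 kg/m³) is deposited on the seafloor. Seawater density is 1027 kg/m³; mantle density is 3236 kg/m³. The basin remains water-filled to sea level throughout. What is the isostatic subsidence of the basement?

1.07 km

Submarine loading: the sediment displaces seawater, and the subsidence is in turn flooded, so s (ρ_m − ρ_w) = t (ρ_sed − ρ_w).
s = 2.21 km × (2096 − 1027) / (3236 − 1027) = 1.07 km.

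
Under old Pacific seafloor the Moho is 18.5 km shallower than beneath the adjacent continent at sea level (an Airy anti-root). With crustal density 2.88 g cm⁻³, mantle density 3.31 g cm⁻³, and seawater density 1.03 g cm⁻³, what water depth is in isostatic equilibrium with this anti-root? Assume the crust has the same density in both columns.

Replacing a thickness d of crust by seawater at the top must be balanced by replacing crust with mantle at the base: d (ρ_c − ρ_w) = a (ρ_m − ρ_c).
d = a (ρ_m − ρ_c)/(ρ_c − ρ_w) = 18.5 km × 0.43/1.85 = 4.3 km.

4.3 km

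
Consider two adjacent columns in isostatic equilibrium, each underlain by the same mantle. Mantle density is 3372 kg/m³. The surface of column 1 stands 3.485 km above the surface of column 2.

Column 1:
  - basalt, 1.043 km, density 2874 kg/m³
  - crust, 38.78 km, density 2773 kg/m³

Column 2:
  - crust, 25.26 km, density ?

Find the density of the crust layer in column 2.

2900 kg/m³

Take the compensation level at the base of the deeper column (depth z_c below the surface of column 1) and equate Σ ρ_i t_i down to z_c; mantle fills any gap and the z_c terms cancel.
Column 1: 1.043×2874 + 38.78×2773 + (z_c − 39.823)×3372
Column 2: 3.485×0 + 25.26×ρ + (z_c − 3.485 − 25.26)×3372
The z_c×3372 term appears on both sides and cancels. Collect the known terms of each column as K = Σ(ρt)_known − 3372 × (depth of known layers): K_1 = 110534.522 − 3372×39.823 = −23748.634; K_2 = 0 − 3372×(3.485 + 25.26) = −96928.14.
Balance: K_1 = K_2 + 25.26×ρ, so ρ = (K_1 − K_2)/25.26 = 73179.5/25.26 = 2900 kg/m³.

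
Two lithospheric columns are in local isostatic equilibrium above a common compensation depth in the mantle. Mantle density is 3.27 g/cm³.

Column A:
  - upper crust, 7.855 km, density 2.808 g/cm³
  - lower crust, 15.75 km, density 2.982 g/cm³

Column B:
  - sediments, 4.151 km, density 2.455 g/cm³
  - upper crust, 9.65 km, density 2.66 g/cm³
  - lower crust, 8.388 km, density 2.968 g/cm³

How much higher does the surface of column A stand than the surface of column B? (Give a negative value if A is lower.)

−1.11 km

For any compensation level in the mantle, the mantle terms cancel and isostasy reduces to e = (Σt_A − Σt_B) − (Σ(ρt)_A − Σ(ρt)_B) / ρ_m.
Σt_A = 23.605 km; Σt_B = 22.189 km; Σ(ρt)_A = 69.02334; Σ(ρt)_B = 60.755289 (in km·g/cm³).
e = (23.605 − 22.189) − (69.02334 − 60.755289) / 3.27 = −1.11 km.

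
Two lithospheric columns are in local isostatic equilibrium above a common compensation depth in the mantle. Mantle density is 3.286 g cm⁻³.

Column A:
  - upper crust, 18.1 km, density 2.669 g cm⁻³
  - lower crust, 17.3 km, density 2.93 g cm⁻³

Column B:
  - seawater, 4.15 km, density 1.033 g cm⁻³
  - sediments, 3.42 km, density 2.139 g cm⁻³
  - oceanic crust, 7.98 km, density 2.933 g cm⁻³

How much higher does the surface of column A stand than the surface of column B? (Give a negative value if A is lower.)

0.376 km

For any compensation level in the mantle, the mantle terms cancel and isostasy reduces to e = (Σt_A − Σt_B) − (Σ(ρt)_A − Σ(ρt)_B) / ρ_m.
Σt_A = 35.4 km; Σt_B = 15.55 km; Σ(ρt)_A = 98.9979; Σ(ρt)_B = 35.00767 (in km·g cm⁻³).
e = (35.4 − 15.55) − (98.9979 − 35.00767) / 3.286 = 0.376 km.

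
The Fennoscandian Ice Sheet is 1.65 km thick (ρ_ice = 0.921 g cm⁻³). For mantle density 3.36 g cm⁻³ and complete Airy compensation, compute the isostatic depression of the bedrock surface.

For local isostatic compensation: the ice load ρ_ice t is balanced by mantle displaced below, ρ_m s.
s = t ρ_ice / ρ_m = 1.65 km × 0.921/3.36 = 0.452 km.

0.452 km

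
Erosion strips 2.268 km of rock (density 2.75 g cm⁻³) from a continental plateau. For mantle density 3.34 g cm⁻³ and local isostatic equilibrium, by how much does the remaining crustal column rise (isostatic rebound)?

Unloading: uplift u = e ρ_c/ρ_m = 2.268 km × 2.75/3.34 = 1.87 km.

1.87 km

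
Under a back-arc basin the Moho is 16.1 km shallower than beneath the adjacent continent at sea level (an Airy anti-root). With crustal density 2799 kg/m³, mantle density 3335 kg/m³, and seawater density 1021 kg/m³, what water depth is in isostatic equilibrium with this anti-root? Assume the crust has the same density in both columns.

Replacing a thickness d of crust by seawater at the top must be balanced by replacing crust with mantle at the base: d (ρ_c − ρ_w) = a (ρ_m − ρ_c).
d = a (ρ_m − ρ_c)/(ρ_c − ρ_w) = 16.1 km × 536/1778 = 4.85 km.

4.85 km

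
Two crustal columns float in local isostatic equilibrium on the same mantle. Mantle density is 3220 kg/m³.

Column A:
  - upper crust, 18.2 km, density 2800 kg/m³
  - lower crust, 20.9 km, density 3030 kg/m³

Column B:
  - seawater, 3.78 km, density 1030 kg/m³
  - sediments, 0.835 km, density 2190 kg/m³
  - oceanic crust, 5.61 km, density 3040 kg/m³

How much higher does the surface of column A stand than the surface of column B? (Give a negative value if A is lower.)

0.456 km

For any compensation level in the mantle, the mantle terms cancel and isostasy reduces to e = (Σt_A − Σt_B) − (Σ(ρt)_A − Σ(ρt)_B) / ρ_m.
Σt_A = 39.1 km; Σt_B = 10.225 km; Σ(ρt)_A = 114287; Σ(ρt)_B = 22776.45 (in km·kg/m³).
e = (39.1 − 10.225) − (114287 − 22776.45) / 3220 = 0.456 km.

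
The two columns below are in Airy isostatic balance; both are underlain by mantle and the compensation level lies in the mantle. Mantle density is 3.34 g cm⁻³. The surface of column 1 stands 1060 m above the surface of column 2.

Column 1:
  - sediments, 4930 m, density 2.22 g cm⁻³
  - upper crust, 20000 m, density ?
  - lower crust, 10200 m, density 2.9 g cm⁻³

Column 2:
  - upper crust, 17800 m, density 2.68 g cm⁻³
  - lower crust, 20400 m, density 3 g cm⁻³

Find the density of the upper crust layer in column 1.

Take the compensation level at the base of the deeper column (depth z_c below the surface of column 1) and equate Σ ρ_i t_i down to z_c; mantle fills any gap and the z_c terms cancel.
Column 1: 4930×2.22 + 20000×ρ + 10200×2.9 + (z_c − 35130)×3.34
Column 2: 1060×0 + 17800×2.68 + 20400×3 + (z_c − 1060 − 38200)×3.34
The z_c×3.34 term appears on both sides and cancels. Collect the known terms of each column as K = Σ(ρt)_known − 3.34 × (depth of known layers): K_1 = 40524.6 − 3.34×35130 = −76809.6; K_2 = 108904 − 3.34×(1060 + 38200) = −22224.4.
Balance: K_1 + 20000×ρ = K_2, so ρ = (K_2 − K_1)/20000 = 54585.2/20000 = 2.73 g cm⁻³.

2.73 g cm⁻³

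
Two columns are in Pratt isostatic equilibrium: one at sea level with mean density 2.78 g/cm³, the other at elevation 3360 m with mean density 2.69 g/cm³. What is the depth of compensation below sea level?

100000 m

ρ_ref D = ρ (D + h) → D (ρ_ref − ρ) = ρ h.
D = ρ h/(ρ_ref − ρ) = 2.69 × 3360 m/(2.78 − 2.69) = 100000 m.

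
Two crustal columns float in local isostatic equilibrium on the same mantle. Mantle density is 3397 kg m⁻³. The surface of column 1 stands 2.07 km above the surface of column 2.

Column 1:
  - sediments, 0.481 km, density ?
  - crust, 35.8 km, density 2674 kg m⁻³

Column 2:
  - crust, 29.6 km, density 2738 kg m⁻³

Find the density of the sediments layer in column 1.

2040 kg m⁻³

Take the compensation level at the base of the deeper column (depth z_c below the surface of column 1) and equate Σ ρ_i t_i down to z_c; mantle fills any gap and the z_c terms cancel.
Column 1: 0.481×ρ + 35.8×2674 + (z_c − 36.281)×3397
Column 2: 2.07×0 + 29.6×2738 + (z_c − 2.07 − 29.6)×3397
The z_c×3397 term appears on both sides and cancels. Collect the known terms of each column as K = Σ(ρt)_known − 3397 × (depth of known layers): K_1 = 95729.2 − 3397×36.281 = −27517.357; K_2 = 81044.8 − 3397×(2.07 + 29.6) = −26538.19.
Balance: K_1 + 0.481×ρ = K_2, so ρ = (K_2 − K_1)/0.481 = 979.167/0.481 = 2040 kg m⁻³.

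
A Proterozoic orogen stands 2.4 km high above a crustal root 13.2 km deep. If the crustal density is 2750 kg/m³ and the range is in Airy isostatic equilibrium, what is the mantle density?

Airy balance: ρ_c h = (ρ_m − ρ_c) r → ρ_m = ρ_c (1 + h/r).
ρ_m = 2750 × (1 + 2.4 km/13.2 km) = 3250 kg/m³.

3250 kg/m³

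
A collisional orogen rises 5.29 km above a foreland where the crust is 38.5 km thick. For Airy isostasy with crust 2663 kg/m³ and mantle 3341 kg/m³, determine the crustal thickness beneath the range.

64.6 km

Root depth r = h ρ_c / (ρ_m − ρ_c) = 5.29 km × 2663 / 678 = 20.78 km.
Total thickness = T + h + r = 38.5 km + 5.29 km + 20.78 km = 64.6 km.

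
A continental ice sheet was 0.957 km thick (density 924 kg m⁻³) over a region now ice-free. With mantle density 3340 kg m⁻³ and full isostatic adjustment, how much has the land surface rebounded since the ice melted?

0.265 km

Removing the load lets mantle flow back in; uplift u satisfies ρ_ice t = ρ_m u.
u = t ρ_ice/ρ_m = 0.957 km × 924/3340 = 0.265 km.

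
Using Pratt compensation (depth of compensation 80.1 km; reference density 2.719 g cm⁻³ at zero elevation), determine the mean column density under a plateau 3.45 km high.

Pratt balance: ρ_ref D = ρ (D + h).
ρ = ρ_ref D/(D + h) = 2.719 × 80.1 km/(80.1 km + 3.45 km) = 2.61 g cm⁻³.

2.61 g cm⁻³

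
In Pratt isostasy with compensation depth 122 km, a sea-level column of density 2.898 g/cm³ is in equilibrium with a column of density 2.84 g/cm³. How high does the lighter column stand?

ρ_ref D = ρ (D + h) → h = D (ρ_ref − ρ)/ρ.
h = 122 km × (2.898 − 2.84)/2.84 = 2.49 km.

2.49 km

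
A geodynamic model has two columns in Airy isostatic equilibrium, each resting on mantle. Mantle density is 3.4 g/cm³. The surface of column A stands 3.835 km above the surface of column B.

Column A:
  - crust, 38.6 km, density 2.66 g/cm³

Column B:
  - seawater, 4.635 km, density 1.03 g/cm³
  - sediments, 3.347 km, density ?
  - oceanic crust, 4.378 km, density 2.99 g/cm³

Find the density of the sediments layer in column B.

2.58 g/cm³

Take the compensation level at the base of the deeper column (depth z_c below the surface of column A) and equate Σ ρ_i t_i down to z_c; mantle fills any gap and the z_c terms cancel.
Column A: 38.6×2.66 + (z_c − 38.6)×3.4
Column B: 3.835×0 + 4.635×1.03 + 3.347×ρ + 4.378×2.99 + (z_c − 3.835 − 12.36)×3.4
The z_c×3.4 term appears on both sides and cancels. Collect the known terms of each column as K = Σ(ρt)_known − 3.4 × (depth of known layers): K_A = 102.676 − 3.4×38.6 = −28.564; K_B = 17.86427 − 3.4×(3.835 + 12.36) = −37.19873.
Balance: K_A = K_B + 3.347×ρ, so ρ = (K_A − K_B)/3.347 = 8.63473/3.347 = 2.58 g/cm³.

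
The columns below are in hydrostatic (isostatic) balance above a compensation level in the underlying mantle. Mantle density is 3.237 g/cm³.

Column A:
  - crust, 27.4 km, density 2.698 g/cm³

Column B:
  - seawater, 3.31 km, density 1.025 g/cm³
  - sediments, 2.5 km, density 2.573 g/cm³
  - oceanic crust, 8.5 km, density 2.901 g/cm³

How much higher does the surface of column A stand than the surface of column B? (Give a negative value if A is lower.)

For any compensation level in the mantle, the mantle terms cancel and isostasy reduces to e = (Σt_A − Σt_B) − (Σ(ρt)_A − Σ(ρt)_B) / ρ_m.
Σt_A = 27.4 km; Σt_B = 14.31 km; Σ(ρt)_A = 73.9252; Σ(ρt)_B = 34.48375 (in km·g/cm³).
e = (27.4 − 14.31) − (73.9252 − 34.48375) / 3.237 = 0.905 km.

0.905 km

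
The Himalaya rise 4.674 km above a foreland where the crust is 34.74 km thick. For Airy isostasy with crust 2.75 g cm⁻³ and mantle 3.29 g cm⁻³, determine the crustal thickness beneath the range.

Root depth r = h ρ_c / (ρ_m − ρ_c) = 4.674 km × 2.75 / 0.54 = 23.8 km.
Total thickness = T + h + r = 34.74 km + 4.674 km + 23.8 km = 63.2 km.

63.2 km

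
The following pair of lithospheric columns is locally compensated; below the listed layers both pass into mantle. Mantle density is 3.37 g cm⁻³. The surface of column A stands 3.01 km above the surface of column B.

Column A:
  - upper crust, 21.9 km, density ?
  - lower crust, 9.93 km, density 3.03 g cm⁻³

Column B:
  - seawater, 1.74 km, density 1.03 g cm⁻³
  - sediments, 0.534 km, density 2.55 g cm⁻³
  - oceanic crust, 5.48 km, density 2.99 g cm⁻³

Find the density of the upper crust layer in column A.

Take the compensation level at the base of the deeper column (depth z_c below the surface of column A) and equate Σ ρ_i t_i down to z_c; mantle fills any gap and the z_c terms cancel.
Column A: 21.9×ρ + 9.93×3.03 + (z_c − 31.83)×3.37
Column B: 3.01×0 + 1.74×1.03 + 0.534×2.55 + 5.48×2.99 + (z_c − 3.01 − 7.754)×3.37
The z_c×3.37 term appears on both sides and cancels. Collect the known terms of each column as K = Σ(ρt)_known − 3.37 × (depth of known layers): K_A = 30.0879 − 3.37×31.83 = −77.1792; K_B = 19.5391 − 3.37×(3.01 + 7.754) = −16.73558.
Balance: K_A + 21.9×ρ = K_B, so ρ = (K_B − K_A)/21.9 = 60.4436/21.9 = 2.76 g cm⁻³.

2.76 g cm⁻³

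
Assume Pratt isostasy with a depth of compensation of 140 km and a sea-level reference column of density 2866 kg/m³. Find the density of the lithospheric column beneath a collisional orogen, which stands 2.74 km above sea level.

2810 kg/m³

Pratt balance: ρ_ref D = ρ (D + h).
ρ = ρ_ref D/(D + h) = 2866 × 140 km/(140 km + 2.74 km) = 2810 kg/m³.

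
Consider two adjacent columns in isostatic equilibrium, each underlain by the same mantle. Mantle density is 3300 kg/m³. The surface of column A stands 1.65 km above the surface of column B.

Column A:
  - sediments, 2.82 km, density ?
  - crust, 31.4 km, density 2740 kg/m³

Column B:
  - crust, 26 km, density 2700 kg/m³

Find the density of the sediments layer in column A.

2070 kg/m³

Take the compensation level at the base of the deeper column (depth z_c below the surface of column A) and equate Σ ρ_i t_i down to z_c; mantle fills any gap and the z_c terms cancel.
Column A: 2.82×ρ + 31.4×2740 + (z_c − 34.22)×3300
Column B: 1.65×0 + 26×2700 + (z_c − 1.65 − 26)×3300
The z_c×3300 term appears on both sides and cancels. Collect the known terms of each column as K = Σ(ρt)_known − 3300 × (depth of known layers): K_A = 86036 − 3300×34.22 = −26890; K_B = 70200 − 3300×(1.65 + 26) = −21045.
Balance: K_A + 2.82×ρ = K_B, so ρ = (K_B − K_A)/2.82 = 5845/2.82 = 2070 kg/m³.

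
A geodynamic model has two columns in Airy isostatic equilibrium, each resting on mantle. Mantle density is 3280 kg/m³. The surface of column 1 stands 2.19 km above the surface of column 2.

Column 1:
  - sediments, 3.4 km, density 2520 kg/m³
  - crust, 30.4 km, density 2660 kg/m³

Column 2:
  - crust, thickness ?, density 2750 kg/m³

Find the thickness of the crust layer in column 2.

Take the compensation level at the base of the deeper column (depth z_c below the surface of column 1) and equate Σ ρ_i t_i down to z_c; mantle fills any gap and the z_c terms cancel.
Column 1: 3.4×2520 + 30.4×2660 + (z_c − 33.8)×3280
Column 2: 2.19×0 + x×2750 + (z_c − 2.19 − 0 − x)×3280
The z_c×3280 term appears on both sides and cancels. Collect the known terms of each column as K = Σ(ρt)_known − 3280 × (depth of known layers): K_1 = 89432 − 3280×33.8 = −21432; K_2 = 0 − 3280×(2.19 + 0) = −7183.2.
Balance: K_1 = K_2 − x×(3280 − 2750), so x = (K_2 − K_1)/(3280 − 2750) = 14248.8/530 = 26.9 km.

26.9 km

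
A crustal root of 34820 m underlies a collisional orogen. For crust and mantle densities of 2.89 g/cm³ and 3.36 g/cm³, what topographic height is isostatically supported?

5660 m

In Airy isostatic equilibrium: ρ_c h = (ρ_m − ρ_c) r.
h = r (ρ_m − ρ_c) / ρ_c = 34820 m × (3.36 − 2.89) / 2.89 = 5660 m.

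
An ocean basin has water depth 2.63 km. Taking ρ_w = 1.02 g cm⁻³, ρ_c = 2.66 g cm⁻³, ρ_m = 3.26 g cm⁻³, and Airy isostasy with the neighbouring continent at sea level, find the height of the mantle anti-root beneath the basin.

7.19 km

Balancing pressure at the compensation depth: replacing crust with seawater at the top is compensated by replacing crust with mantle at the base: d (ρ_c − ρ_w) = a (ρ_m − ρ_c).
a = d (ρ_c − ρ_w)/(ρ_m − ρ_c) = 2.63 km × 1.64/0.6 = 7.19 km.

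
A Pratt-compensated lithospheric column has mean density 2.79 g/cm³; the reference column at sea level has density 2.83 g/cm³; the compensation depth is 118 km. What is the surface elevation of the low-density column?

1.69 km

ρ_ref D = ρ (D + h) → h = D (ρ_ref − ρ)/ρ.
h = 118 km × (2.83 − 2.79)/2.79 = 1.69 km.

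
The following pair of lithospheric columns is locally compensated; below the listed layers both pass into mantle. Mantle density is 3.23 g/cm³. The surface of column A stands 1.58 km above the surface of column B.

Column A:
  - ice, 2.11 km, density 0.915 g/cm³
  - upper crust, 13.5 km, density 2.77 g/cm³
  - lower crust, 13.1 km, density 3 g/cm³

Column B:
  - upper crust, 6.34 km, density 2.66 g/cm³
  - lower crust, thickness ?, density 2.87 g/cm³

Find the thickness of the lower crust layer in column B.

15 km

Take the compensation level at the base of the deeper column (depth z_c below the surface of column A) and equate Σ ρ_i t_i down to z_c; mantle fills any gap and the z_c terms cancel.
Column A: 2.11×0.915 + 13.5×2.77 + 13.1×3 + (z_c − 28.71)×3.23
Column B: 1.58×0 + 6.34×2.66 + x×2.87 + (z_c − 1.58 − 6.34 − x)×3.23
The z_c×3.23 term appears on both sides and cancels. Collect the known terms of each column as K = Σ(ρt)_known − 3.23 × (depth of known layers): K_A = 78.62565 − 3.23×28.71 = −14.10765; K_B = 16.8644 − 3.23×(1.58 + 6.34) = −8.7172.
Balance: K_A = K_B − x×(3.23 − 2.87), so x = (K_B − K_A)/(3.23 − 2.87) = 5.39045/0.36 = 15 km.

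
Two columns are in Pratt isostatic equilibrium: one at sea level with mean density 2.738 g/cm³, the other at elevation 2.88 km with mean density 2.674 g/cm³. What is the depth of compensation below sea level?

120 km

ρ_ref D = ρ (D + h) → D (ρ_ref − ρ) = ρ h.
D = ρ h/(ρ_ref − ρ) = 2.674 × 2.88 km/(2.738 − 2.674) = 120 km.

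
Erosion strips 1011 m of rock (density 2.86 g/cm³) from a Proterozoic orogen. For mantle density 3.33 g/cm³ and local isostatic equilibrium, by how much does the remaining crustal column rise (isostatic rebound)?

Unloading: uplift u = e ρ_c/ρ_m = 1011 m × 2.86/3.33 = 868 m.

868 m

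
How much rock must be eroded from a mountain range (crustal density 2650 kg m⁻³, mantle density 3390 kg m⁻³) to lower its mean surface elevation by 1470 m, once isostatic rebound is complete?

6730 m

Net drop Δ = e − u = e − e ρ_c/ρ_m = e (ρ_m − ρ_c)/ρ_m.
e = Δ ρ_m/(ρ_m − ρ_c) = 1470 m × 3390/740 = 6730 m.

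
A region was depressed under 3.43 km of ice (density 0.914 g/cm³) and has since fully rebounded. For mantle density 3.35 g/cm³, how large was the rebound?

Removing the load lets mantle flow back in; uplift u satisfies ρ_ice t = ρ_m u.
u = t ρ_ice/ρ_m = 3.43 km × 0.914/3.35 = 0.936 km.

0.936 km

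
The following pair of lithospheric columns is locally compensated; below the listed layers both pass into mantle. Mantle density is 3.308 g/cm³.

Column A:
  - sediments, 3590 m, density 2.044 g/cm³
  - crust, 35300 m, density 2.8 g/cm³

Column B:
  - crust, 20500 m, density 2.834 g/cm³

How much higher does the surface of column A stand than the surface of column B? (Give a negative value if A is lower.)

3860 m

For any compensation level in the mantle, the mantle terms cancel and isostasy reduces to e = (Σt_A − Σt_B) − (Σ(ρt)_A − Σ(ρt)_B) / ρ_m.
Σt_A = 38890 m; Σt_B = 20500 m; Σ(ρt)_A = 106177.96; Σ(ρt)_B = 58097 (in m·g/cm³).
e = (38890 − 20500) − (106177.96 − 58097) / 3.308 = 3860 m.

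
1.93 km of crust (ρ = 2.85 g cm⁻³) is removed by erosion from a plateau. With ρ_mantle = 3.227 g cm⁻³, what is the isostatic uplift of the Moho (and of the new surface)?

Unloading: uplift u = e ρ_c/ρ_m = 1.93 km × 2.85/3.227 = 1.7 km.

1.7 km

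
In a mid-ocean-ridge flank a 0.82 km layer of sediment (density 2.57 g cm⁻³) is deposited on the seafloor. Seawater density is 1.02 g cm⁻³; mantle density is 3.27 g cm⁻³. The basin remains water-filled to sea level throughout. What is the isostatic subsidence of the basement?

Submarine loading: the sediment displaces seawater, and the subsidence is in turn flooded, so s (ρ_m − ρ_w) = t (ρ_sed − ρ_w).
s = 0.82 km × (2.57 − 1.02) / (3.27 − 1.02) = 0.565 km.

0.565 km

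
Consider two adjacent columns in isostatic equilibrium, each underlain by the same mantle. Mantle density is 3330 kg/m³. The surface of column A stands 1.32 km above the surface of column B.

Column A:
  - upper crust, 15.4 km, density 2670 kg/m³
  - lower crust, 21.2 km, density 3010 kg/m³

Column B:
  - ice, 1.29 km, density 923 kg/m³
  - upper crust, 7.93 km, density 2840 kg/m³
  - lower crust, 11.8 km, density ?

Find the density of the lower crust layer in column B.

2860 kg/m³

Take the compensation level at the base of the deeper column (depth z_c below the surface of column A) and equate Σ ρ_i t_i down to z_c; mantle fills any gap and the z_c terms cancel.
Column A: 15.4×2670 + 21.2×3010 + (z_c − 36.6)×3330
Column B: 1.32×0 + 1.29×923 + 7.93×2840 + 11.8×ρ + (z_c − 1.32 − 21.02)×3330
The z_c×3330 term appears on both sides and cancels. Collect the known terms of each column as K = Σ(ρt)_known − 3330 × (depth of known layers): K_A = 104930 − 3330×36.6 = −16948; K_B = 23711.87 − 3330×(1.32 + 21.02) = −50680.33.
Balance: K_A = K_B + 11.8×ρ, so ρ = (K_A − K_B)/11.8 = 33732.3/11.8 = 2860 kg/m³.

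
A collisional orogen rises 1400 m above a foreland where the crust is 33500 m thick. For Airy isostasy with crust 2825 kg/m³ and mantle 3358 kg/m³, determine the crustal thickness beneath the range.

42300 m

Root depth r = h ρ_c / (ρ_m − ρ_c) = 1400 m × 2825 / 533 = 7420 m.
Total thickness = T + h + r = 33500 m + 1400 m + 7420 m = 42300 m.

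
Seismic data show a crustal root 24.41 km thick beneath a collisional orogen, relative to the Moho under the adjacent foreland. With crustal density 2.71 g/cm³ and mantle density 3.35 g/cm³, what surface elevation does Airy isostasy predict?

Equating mass per unit area of the two columns: ρ_c h = (ρ_m − ρ_c) r.
h = r (ρ_m − ρ_c) / ρ_c = 24.41 km × (3.35 − 2.71) / 2.71 = 5.76 km.

5.76 km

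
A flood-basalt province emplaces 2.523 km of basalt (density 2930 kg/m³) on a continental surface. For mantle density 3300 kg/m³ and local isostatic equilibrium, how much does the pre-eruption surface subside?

2.24 km

Subaerial loading: s = t ρ_load / ρ_m.
s = 2.523 km × 2930/3300 = 2.24 km.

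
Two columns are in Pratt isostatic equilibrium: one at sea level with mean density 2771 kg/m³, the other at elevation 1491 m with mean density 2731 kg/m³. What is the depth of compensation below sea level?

ρ_ref D = ρ (D + h) → D (ρ_ref − ρ) = ρ h.
D = ρ h/(ρ_ref − ρ) = 2731 × 1491 m/(2771 − 2731) = 102000 m.

102000 m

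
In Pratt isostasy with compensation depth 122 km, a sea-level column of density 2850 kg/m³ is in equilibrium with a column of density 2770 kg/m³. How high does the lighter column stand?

3.52 km

ρ_ref D = ρ (D + h) → h = D (ρ_ref − ρ)/ρ.
h = 122 km × (2850 − 2770)/2770 = 3.52 km.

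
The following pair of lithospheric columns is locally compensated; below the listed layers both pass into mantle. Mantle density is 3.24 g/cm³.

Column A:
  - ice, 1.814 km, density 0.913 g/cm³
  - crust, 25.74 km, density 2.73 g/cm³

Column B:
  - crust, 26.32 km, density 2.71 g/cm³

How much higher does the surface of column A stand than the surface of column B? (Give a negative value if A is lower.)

For any compensation level in the mantle, the mantle terms cancel and isostasy reduces to e = (Σt_A − Σt_B) − (Σ(ρt)_A − Σ(ρt)_B) / ρ_m.
Σt_A = 27.554 km; Σt_B = 26.32 km; Σ(ρt)_A = 71.926382; Σ(ρt)_B = 71.3272 (in km·g/cm³).
e = (27.554 − 26.32) − (71.926382 − 71.3272) / 3.24 = 1.05 km.

1.05 km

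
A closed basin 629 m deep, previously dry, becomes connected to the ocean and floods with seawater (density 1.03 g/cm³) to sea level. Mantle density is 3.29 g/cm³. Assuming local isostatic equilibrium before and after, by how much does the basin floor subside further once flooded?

After flooding the water column is d + s deep. Its weight must equal the weight of mantle displaced by the extra subsidence s: (d + s) ρ_w = s ρ_m.
s = d ρ_w / (ρ_m − ρ_w) = 629 m × 1.03/(3.29 − 1.03) = 287 m.

287 m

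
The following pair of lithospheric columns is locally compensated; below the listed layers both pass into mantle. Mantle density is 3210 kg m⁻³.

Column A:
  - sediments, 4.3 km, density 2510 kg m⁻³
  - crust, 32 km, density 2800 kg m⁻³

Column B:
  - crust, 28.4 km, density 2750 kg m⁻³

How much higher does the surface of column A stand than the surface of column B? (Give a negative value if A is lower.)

For any compensation level in the mantle, the mantle terms cancel and isostasy reduces to e = (Σt_A − Σt_B) − (Σ(ρt)_A − Σ(ρt)_B) / ρ_m.
Σt_A = 36.3 km; Σt_B = 28.4 km; Σ(ρt)_A = 100393; Σ(ρt)_B = 78100 (in km·kg m⁻³).
e = (36.3 − 28.4) − (100393 − 78100) / 3210 = 0.955 km.

0.955 km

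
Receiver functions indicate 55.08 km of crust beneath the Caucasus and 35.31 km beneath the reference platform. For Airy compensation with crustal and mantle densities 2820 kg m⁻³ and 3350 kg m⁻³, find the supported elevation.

Excess crust Δ = 55.08 km − 35.31 km = 19.77 km, split between elevation h and root r with h + r = Δ.
Airy balance ρ_c h = (ρ_m − ρ_c) r gives r = h ρ_c/(ρ_m − ρ_c), so h (1 + ρ_c/(ρ_m − ρ_c)) = Δ, i.e. h = Δ (ρ_m − ρ_c)/ρ_m.
h = 19.77 km × 530/3350 = 3.13 km.

3.13 km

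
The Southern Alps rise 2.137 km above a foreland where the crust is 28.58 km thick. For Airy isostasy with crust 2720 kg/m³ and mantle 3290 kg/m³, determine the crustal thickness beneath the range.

40.9 km

Root depth r = h ρ_c / (ρ_m − ρ_c) = 2.137 km × 2720 / 570 = 10.2 km.
Total thickness = T + h + r = 28.58 km + 2.137 km + 10.2 km = 40.9 km.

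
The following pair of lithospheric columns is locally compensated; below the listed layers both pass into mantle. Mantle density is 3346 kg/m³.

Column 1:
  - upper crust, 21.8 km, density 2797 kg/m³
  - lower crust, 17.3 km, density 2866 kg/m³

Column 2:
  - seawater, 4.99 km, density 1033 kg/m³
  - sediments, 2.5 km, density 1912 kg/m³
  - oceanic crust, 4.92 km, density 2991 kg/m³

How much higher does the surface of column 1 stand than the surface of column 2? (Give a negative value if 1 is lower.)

For any compensation level in the mantle, the mantle terms cancel and isostasy reduces to e = (Σt_1 − Σt_2) − (Σ(ρt)_1 − Σ(ρt)_2) / ρ_m.
Σt_1 = 39.1 km; Σt_2 = 12.41 km; Σ(ρt)_1 = 110556.4; Σ(ρt)_2 = 24650.39 (in km·kg/m³).
e = (39.1 − 12.41) − (110556.4 − 24650.39) / 3346 = 1.02 km.

1.02 km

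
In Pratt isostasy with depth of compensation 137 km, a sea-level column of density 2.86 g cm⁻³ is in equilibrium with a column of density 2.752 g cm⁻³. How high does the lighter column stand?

ρ_ref D = ρ (D + h) → h = D (ρ_ref − ρ)/ρ.
h = 137 km × (2.86 − 2.752)/2.752 = 5.38 km.

5.38 km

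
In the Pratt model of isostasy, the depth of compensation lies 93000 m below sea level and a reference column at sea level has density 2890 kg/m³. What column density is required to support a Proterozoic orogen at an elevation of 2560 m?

2810 kg/m³

Pratt balance: ρ_ref D = ρ (D + h).
ρ = ρ_ref D/(D + h) = 2890 × 93000 m/(93000 m + 2560 m) = 2810 kg/m³.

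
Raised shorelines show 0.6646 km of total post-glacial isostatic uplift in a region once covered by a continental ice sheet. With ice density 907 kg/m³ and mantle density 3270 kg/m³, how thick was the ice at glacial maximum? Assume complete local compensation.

u = t ρ_ice/ρ_m → t = u ρ_m/ρ_ice = 0.6646 km × 3270/907 = 2.4 km.

2.4 km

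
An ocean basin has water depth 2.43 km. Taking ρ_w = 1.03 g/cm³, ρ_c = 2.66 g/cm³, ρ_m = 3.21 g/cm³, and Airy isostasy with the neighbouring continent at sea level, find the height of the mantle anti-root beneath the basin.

Isostatic balance requires: replacing crust with seawater at the top is compensated by replacing crust with mantle at the base: d (ρ_c − ρ_w) = a (ρ_m − ρ_c).
a = d (ρ_c − ρ_w)/(ρ_m − ρ_c) = 2.43 km × 1.63/0.55 = 7.2 km.

7.2 km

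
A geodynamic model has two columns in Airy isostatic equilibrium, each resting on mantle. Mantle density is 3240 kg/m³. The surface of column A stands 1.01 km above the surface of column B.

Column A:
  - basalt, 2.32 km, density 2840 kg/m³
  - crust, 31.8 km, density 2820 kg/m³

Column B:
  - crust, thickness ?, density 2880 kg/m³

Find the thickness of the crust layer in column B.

30.6 km

Take the compensation level at the base of the deeper column (depth z_c below the surface of column A) and equate Σ ρ_i t_i down to z_c; mantle fills any gap and the z_c terms cancel.
Column A: 2.32×2840 + 31.8×2820 + (z_c − 34.12)×3240
Column B: 1.01×0 + x×2880 + (z_c − 1.01 − 0 − x)×3240
The z_c×3240 term appears on both sides and cancels. Collect the known terms of each column as K = Σ(ρt)_known − 3240 × (depth of known layers): K_A = 96264.8 − 3240×34.12 = −14284; K_B = 0 − 3240×(1.01 + 0) = −3272.4.
Balance: K_A = K_B − x×(3240 − 2880), so x = (K_B − K_A)/(3240 − 2880) = 11011.6/360 = 30.6 km.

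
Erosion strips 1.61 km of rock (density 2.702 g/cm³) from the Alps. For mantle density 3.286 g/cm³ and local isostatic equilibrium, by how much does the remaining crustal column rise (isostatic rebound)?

Unloading: uplift u = e ρ_c/ρ_m = 1.61 km × 2.702/3.286 = 1.32 km.

1.32 km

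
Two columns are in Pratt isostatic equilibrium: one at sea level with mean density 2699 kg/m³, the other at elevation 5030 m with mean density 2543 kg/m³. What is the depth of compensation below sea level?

82000 m

ρ_ref D = ρ (D + h) → D (ρ_ref − ρ) = ρ h.
D = ρ h/(ρ_ref − ρ) = 2543 × 5030 m/(2699 − 2543) = 82000 m.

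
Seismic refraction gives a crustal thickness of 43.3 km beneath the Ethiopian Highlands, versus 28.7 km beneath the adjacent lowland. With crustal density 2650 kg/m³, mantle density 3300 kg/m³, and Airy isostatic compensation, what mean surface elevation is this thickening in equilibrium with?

Excess crust Δ = 43.3 km − 28.7 km = 14.6 km, split between elevation h and root r with h + r = Δ.
Airy balance ρ_c h = (ρ_m − ρ_c) r gives r = h ρ_c/(ρ_m − ρ_c), so h (1 + ρ_c/(ρ_m − ρ_c)) = Δ, i.e. h = Δ (ρ_m − ρ_c)/ρ_m.
h = 14.6 km × 650/3300 = 2.88 km.

2.88 km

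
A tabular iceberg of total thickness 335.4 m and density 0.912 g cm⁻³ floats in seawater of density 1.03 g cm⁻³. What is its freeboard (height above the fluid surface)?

38.4 m

Floating equilibrium: submerged depth d = t ρ_obj/ρ_fluid = 335.4 m × 0.912/1.03 = 297 m.
Freeboard = t − d = 335.4 m − 297 m = 38.4 m.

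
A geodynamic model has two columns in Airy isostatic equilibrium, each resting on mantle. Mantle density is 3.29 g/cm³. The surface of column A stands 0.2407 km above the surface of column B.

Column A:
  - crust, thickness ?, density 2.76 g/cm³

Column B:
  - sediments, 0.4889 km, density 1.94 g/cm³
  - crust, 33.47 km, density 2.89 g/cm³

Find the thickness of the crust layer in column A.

Take the compensation level at the base of the deeper column (depth z_c below the surface of column A) and equate Σ ρ_i t_i down to z_c; mantle fills any gap and the z_c terms cancel.
Column A: x×2.76 + (z_c − 0 − x)×3.29
Column B: 0.2407×0 + 0.4889×1.94 + 33.47×2.89 + (z_c − 0.2407 − 33.9589)×3.29
The z_c×3.29 term appears on both sides and cancels. Collect the known terms of each column as K = Σ(ρt)_known − 3.29 × (depth of known layers): K_A = 0 − 3.29×0 = 0; K_B = 97.676766 − 3.29×(0.2407 + 33.9589) = −14.839918.
Balance: K_A − x×(3.29 − 2.76) = K_B, so x = (K_A − K_B)/(3.29 − 2.76) = 14.8399/0.53 = 28 km.

28 km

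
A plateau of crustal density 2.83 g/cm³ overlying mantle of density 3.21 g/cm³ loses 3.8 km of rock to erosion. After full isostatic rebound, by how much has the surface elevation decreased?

0.45 km

Rebound u = e ρ_c/ρ_m = 3.8 km × 2.83/3.21 = 3.35 km.
Net surface drop = e − u = 3.8 km − 3.35 km = e (ρ_m − ρ_c)/ρ_m = 0.45 km.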